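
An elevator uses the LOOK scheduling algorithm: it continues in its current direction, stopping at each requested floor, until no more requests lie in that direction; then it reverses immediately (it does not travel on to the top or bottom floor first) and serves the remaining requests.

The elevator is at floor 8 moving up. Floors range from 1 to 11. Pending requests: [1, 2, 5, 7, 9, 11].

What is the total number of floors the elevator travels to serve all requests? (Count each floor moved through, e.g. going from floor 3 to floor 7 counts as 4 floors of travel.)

Start at floor 8 moving up, LOOK stop order: [9, 11, 7, 5, 2, 1]
  8 → 9: |9-8| = 1, total = 1
  9 → 11: |11-9| = 2, total = 3
  11 → 7: |7-11| = 4, total = 7
  7 → 5: |5-7| = 2, total = 9
  5 → 2: |2-5| = 3, total = 12
  2 → 1: |1-2| = 1, total = 13

Answer: 13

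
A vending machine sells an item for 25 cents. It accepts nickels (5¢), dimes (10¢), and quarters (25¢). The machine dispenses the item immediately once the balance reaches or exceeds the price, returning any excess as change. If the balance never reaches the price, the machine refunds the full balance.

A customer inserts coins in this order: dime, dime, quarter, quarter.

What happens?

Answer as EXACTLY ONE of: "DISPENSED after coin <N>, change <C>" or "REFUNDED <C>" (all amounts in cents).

Price: 25¢
Coin 1 (dime, 10¢): balance = 10¢
Coin 2 (dime, 10¢): balance = 20¢
Coin 3 (quarter, 25¢): balance = 45¢
  → balance >= price → DISPENSE, change = 45 - 25 = 20¢

Answer: DISPENSED after coin 3, change 20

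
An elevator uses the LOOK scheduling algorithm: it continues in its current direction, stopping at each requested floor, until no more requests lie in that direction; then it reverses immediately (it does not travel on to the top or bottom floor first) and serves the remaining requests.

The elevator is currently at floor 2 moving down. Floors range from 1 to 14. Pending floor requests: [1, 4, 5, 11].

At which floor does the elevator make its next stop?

Current floor: 2, direction: down
Requests above: [4, 5, 11]
Requests below: [1]
Moving down and requests lie below → nearest below is max([1]) = 1

Answer: 1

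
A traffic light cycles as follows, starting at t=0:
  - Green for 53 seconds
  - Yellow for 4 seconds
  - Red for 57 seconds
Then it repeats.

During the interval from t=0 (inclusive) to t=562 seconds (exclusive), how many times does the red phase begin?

Answer: 5

Derivation:
Cycle = 53+4+57 = 114s
red phase starts at t = k*114 + 57 for k=0,1,2,...
Need k*114+57 < 562 → k < 4.430
k ∈ {0, ..., 4} → 5 starts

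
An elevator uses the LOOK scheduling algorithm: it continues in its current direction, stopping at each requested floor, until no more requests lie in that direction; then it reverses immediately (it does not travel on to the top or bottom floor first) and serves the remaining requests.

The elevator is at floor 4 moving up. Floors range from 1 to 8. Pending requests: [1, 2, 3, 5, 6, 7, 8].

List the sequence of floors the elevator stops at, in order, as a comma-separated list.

Current: 4, moving UP
Serve above first (ascending): [5, 6, 7, 8]
Then reverse, serve below (descending): [3, 2, 1]

Answer: 5, 6, 7, 8, 3, 2, 1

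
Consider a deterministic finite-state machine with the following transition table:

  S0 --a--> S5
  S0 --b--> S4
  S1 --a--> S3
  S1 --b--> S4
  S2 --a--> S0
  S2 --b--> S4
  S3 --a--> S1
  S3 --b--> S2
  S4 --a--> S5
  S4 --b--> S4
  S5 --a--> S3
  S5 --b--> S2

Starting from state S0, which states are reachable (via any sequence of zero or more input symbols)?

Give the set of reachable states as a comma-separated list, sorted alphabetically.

Answer: S0, S1, S2, S3, S4, S5

Derivation:
BFS from S0:
  visit S0: S0--a-->S5 (new), S0--b-->S4 (new)
  visit S5: S5--a-->S3 (new), S5--b-->S2 (new)
  visit S4: S4--a-->S5 (seen), S4--b-->S4 (seen)
  visit S3: S3--a-->S1 (new), S3--b-->S2 (seen)
  visit S2: S2--a-->S0 (seen), S2--b-->S4 (seen)
  visit S1: S1--a-->S3 (seen), S1--b-->S4 (seen)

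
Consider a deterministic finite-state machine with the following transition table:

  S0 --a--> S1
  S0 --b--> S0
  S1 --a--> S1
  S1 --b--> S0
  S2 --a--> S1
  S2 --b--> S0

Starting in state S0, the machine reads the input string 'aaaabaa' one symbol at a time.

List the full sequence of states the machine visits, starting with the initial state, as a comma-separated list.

Answer: S0, S1, S1, S1, S1, S0, S1, S1

Derivation:
Start: S0
  read 'a': S0 --a--> S1
  read 'a': S1 --a--> S1
  read 'a': S1 --a--> S1
  read 'a': S1 --a--> S1
  read 'b': S1 --b--> S0
  read 'a': S0 --a--> S1
  read 'a': S1 --a--> S1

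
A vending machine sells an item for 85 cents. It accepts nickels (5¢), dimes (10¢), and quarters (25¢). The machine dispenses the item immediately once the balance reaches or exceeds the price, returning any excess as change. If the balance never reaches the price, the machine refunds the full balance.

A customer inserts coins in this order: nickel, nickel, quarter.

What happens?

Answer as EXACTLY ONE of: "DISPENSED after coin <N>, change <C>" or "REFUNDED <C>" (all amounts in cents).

Answer: REFUNDED 35

Derivation:
Price: 85¢
Coin 1 (nickel, 5¢): balance = 5¢
Coin 2 (nickel, 5¢): balance = 10¢
Coin 3 (quarter, 25¢): balance = 35¢
All coins inserted, balance 35¢ < price 85¢ → REFUND 35¢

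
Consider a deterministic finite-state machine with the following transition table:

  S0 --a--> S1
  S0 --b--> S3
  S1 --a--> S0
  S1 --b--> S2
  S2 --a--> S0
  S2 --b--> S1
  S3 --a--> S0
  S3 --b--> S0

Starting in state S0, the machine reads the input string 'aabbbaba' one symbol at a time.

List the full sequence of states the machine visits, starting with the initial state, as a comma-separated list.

Answer: S0, S1, S0, S3, S0, S3, S0, S3, S0

Derivation:
Start: S0
  read 'a': S0 --a--> S1
  read 'a': S1 --a--> S0
  read 'b': S0 --b--> S3
  read 'b': S3 --b--> S0
  read 'b': S0 --b--> S3
  read 'a': S3 --a--> S0
  read 'b': S0 --b--> S3
  read 'a': S3 --a--> S0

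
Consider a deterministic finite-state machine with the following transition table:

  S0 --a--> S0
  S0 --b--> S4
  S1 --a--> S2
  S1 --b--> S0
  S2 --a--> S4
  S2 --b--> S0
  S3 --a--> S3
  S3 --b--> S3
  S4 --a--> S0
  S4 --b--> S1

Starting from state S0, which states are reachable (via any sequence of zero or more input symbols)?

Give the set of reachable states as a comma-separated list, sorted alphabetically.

BFS from S0:
  visit S0: S0--a-->S0 (seen), S0--b-->S4 (new)
  visit S4: S4--a-->S0 (seen), S4--b-->S1 (new)
  visit S1: S1--a-->S2 (new), S1--b-->S0 (seen)
  visit S2: S2--a-->S4 (seen), S2--b-->S0 (seen)

Answer: S0, S1, S2, S4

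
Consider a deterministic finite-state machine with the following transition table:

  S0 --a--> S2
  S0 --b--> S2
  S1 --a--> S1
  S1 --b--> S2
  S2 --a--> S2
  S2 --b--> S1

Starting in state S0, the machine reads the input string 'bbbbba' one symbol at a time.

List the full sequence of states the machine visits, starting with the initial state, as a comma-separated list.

Answer: S0, S2, S1, S2, S1, S2, S2

Derivation:
Start: S0
  read 'b': S0 --b--> S2
  read 'b': S2 --b--> S1
  read 'b': S1 --b--> S2
  read 'b': S2 --b--> S1
  read 'b': S1 --b--> S2
  read 'a': S2 --a--> S2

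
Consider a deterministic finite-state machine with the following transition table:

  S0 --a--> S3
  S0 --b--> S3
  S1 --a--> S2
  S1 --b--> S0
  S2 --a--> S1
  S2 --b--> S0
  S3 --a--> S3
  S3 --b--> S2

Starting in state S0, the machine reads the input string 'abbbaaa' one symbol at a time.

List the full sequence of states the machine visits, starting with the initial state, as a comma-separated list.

Start: S0
  read 'a': S0 --a--> S3
  read 'b': S3 --b--> S2
  read 'b': S2 --b--> S0
  read 'b': S0 --b--> S3
  read 'a': S3 --a--> S3
  read 'a': S3 --a--> S3
  read 'a': S3 --a--> S3

Answer: S0, S3, S2, S0, S3, S3, S3, S3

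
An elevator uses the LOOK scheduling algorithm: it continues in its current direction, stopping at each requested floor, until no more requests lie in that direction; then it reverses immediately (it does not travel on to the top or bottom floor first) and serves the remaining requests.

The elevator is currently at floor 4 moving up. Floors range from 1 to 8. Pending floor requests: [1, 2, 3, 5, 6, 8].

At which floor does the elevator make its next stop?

Answer: 5

Derivation:
Current floor: 4, direction: up
Requests above: [5, 6, 8]
Requests below: [1, 2, 3]
Moving up and requests lie above → nearest above is min([5, 6, 8]) = 5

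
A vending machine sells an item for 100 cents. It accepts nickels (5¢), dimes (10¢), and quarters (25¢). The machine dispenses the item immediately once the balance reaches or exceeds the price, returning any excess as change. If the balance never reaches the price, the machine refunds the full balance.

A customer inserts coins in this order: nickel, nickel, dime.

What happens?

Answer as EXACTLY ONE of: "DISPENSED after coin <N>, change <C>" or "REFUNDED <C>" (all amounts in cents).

Price: 100¢
Coin 1 (nickel, 5¢): balance = 5¢
Coin 2 (nickel, 5¢): balance = 10¢
Coin 3 (dime, 10¢): balance = 20¢
All coins inserted, balance 20¢ < price 100¢ → REFUND 20¢

Answer: REFUNDED 20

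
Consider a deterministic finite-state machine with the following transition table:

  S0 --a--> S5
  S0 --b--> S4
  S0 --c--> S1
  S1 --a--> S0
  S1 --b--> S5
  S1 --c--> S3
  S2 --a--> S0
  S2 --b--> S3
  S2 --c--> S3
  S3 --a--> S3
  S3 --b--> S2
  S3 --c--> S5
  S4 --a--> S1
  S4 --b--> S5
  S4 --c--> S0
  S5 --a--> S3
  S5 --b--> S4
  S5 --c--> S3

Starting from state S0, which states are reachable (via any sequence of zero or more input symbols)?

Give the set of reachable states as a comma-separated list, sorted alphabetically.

BFS from S0:
  visit S0: S0--a-->S5 (new), S0--b-->S4 (new), S0--c-->S1 (new)
  visit S5: S5--a-->S3 (new), S5--b-->S4 (seen), S5--c-->S3 (seen)
  visit S4: S4--a-->S1 (seen), S4--b-->S5 (seen), S4--c-->S0 (seen)
  visit S1: S1--a-->S0 (seen), S1--b-->S5 (seen), S1--c-->S3 (seen)
  visit S3: S3--a-->S3 (seen), S3--b-->S2 (new), S3--c-->S5 (seen)
  visit S2: S2--a-->S0 (seen), S2--b-->S3 (seen), S2--c-->S3 (seen)

Answer: S0, S1, S2, S3, S4, S5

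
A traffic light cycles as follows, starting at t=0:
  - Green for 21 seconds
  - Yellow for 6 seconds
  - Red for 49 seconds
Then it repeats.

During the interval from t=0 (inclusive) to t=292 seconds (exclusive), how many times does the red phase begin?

Answer: 4

Derivation:
Cycle = 21+6+49 = 76s
red phase starts at t = k*76 + 27 for k=0,1,2,...
Need k*76+27 < 292 → k < 3.487
k ∈ {0, ..., 3} → 4 starts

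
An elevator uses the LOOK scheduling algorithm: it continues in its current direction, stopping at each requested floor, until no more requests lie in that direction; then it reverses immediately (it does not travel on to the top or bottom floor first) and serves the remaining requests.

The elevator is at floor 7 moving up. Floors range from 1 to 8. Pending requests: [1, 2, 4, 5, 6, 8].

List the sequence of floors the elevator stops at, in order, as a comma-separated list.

Current: 7, moving UP
Serve above first (ascending): [8]
Then reverse, serve below (descending): [6, 5, 4, 2, 1]

Answer: 8, 6, 5, 4, 2, 1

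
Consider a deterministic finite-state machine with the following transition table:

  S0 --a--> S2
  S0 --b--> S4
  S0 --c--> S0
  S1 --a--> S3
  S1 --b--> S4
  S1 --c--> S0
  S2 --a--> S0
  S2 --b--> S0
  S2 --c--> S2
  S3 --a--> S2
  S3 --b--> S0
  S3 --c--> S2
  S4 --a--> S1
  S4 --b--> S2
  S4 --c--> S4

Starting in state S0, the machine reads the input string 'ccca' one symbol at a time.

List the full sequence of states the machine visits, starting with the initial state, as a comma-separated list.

Answer: S0, S0, S0, S0, S2

Derivation:
Start: S0
  read 'c': S0 --c--> S0
  read 'c': S0 --c--> S0
  read 'c': S0 --c--> S0
  read 'a': S0 --a--> S2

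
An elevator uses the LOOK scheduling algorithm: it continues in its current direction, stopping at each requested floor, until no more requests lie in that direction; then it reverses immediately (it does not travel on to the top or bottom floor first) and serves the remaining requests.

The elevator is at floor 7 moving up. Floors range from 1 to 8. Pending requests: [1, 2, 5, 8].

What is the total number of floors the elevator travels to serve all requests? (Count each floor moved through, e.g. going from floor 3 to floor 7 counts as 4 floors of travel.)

Answer: 8

Derivation:
Start at floor 7 moving up, LOOK stop order: [8, 5, 2, 1]
  7 → 8: |8-7| = 1, total = 1
  8 → 5: |5-8| = 3, total = 4
  5 → 2: |2-5| = 3, total = 7
  2 → 1: |1-2| = 1, total = 8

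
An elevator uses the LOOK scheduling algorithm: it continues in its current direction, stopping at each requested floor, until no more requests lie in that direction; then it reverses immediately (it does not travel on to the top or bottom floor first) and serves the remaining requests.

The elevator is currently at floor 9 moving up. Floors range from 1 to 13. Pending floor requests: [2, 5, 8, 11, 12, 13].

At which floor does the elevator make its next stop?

Answer: 11

Derivation:
Current floor: 9, direction: up
Requests above: [11, 12, 13]
Requests below: [2, 5, 8]
Moving up and requests lie above → nearest above is min([11, 12, 13]) = 11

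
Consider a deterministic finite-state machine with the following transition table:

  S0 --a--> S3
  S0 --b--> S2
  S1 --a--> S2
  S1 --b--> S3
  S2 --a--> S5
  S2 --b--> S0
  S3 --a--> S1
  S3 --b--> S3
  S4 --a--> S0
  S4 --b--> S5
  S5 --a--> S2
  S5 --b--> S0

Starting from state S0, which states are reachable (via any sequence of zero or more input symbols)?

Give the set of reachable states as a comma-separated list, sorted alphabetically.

BFS from S0:
  visit S0: S0--a-->S3 (new), S0--b-->S2 (new)
  visit S3: S3--a-->S1 (new), S3--b-->S3 (seen)
  visit S2: S2--a-->S5 (new), S2--b-->S0 (seen)
  visit S1: S1--a-->S2 (seen), S1--b-->S3 (seen)
  visit S5: S5--a-->S2 (seen), S5--b-->S0 (seen)

Answer: S0, S1, S2, S3, S5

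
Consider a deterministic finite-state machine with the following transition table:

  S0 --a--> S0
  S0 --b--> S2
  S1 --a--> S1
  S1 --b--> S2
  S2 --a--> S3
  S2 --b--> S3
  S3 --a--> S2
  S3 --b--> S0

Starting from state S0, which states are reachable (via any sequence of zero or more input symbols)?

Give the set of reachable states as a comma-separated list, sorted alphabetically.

Answer: S0, S2, S3

Derivation:
BFS from S0:
  visit S0: S0--a-->S0 (seen), S0--b-->S2 (new)
  visit S2: S2--a-->S3 (new), S2--b-->S3 (seen)
  visit S3: S3--a-->S2 (seen), S3--b-->S0 (seen)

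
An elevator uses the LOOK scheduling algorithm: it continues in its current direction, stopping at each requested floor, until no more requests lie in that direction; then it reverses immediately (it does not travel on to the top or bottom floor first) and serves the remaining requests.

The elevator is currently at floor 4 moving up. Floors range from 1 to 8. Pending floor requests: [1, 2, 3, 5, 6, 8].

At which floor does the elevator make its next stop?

Answer: 5

Derivation:
Current floor: 4, direction: up
Requests above: [5, 6, 8]
Requests below: [1, 2, 3]
Moving up and requests lie above → nearest above is min([5, 6, 8]) = 5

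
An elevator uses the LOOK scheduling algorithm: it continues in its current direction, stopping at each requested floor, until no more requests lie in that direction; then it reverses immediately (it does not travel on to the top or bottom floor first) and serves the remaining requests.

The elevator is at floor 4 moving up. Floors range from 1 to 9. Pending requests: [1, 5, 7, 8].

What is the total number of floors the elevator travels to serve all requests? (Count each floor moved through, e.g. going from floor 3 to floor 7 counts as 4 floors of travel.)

Start at floor 4 moving up, LOOK stop order: [5, 7, 8, 1]
  4 → 5: |5-4| = 1, total = 1
  5 → 7: |7-5| = 2, total = 3
  7 → 8: |8-7| = 1, total = 4
  8 → 1: |1-8| = 7, total = 11

Answer: 11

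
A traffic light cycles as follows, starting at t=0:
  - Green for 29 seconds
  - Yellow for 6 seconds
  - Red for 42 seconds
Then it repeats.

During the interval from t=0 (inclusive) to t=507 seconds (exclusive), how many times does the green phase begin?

Answer: 7

Derivation:
Cycle = 29+6+42 = 77s
green phase starts at t = k*77 + 0 for k=0,1,2,...
Need k*77+0 < 507 → k < 6.584
k ∈ {0, ..., 6} → 7 starts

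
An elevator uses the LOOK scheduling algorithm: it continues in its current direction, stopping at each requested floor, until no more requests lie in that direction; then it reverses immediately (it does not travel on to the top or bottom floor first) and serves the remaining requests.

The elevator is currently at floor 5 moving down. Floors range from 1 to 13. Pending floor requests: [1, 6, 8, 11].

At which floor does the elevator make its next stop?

Current floor: 5, direction: down
Requests above: [6, 8, 11]
Requests below: [1]
Moving down and requests lie below → nearest below is max([1]) = 1

Answer: 1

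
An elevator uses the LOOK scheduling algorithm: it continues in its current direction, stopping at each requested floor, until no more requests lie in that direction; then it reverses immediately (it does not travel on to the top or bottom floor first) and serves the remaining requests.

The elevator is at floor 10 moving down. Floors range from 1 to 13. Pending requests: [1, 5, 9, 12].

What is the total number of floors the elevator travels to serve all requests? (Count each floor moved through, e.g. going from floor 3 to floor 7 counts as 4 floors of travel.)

Answer: 20

Derivation:
Start at floor 10 moving down, LOOK stop order: [9, 5, 1, 12]
  10 → 9: |9-10| = 1, total = 1
  9 → 5: |5-9| = 4, total = 5
  5 → 1: |1-5| = 4, total = 9
  1 → 12: |12-1| = 11, total = 20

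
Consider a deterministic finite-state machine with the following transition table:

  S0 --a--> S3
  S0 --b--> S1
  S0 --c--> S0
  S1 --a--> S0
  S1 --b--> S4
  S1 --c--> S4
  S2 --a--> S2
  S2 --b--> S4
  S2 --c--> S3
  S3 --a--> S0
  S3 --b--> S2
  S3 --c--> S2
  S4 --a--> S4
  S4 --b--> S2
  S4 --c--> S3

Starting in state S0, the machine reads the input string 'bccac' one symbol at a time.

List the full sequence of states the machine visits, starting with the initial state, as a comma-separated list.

Answer: S0, S1, S4, S3, S0, S0

Derivation:
Start: S0
  read 'b': S0 --b--> S1
  read 'c': S1 --c--> S4
  read 'c': S4 --c--> S3
  read 'a': S3 --a--> S0
  read 'c': S0 --c--> S0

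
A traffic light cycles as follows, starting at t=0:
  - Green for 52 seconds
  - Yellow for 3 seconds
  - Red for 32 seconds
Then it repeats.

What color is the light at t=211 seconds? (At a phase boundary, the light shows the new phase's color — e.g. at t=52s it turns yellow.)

Answer: green

Derivation:
Cycle length = 52 + 3 + 32 = 87s
t = 211, phase_t = 211 mod 87 = 37
37 < 52 (green end) → GREEN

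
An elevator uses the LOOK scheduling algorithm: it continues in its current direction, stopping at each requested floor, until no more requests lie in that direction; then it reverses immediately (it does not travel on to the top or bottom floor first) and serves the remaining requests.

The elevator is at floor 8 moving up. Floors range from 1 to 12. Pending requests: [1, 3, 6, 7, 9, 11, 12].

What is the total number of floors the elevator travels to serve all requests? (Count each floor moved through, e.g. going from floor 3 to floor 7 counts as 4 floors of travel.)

Start at floor 8 moving up, LOOK stop order: [9, 11, 12, 7, 6, 3, 1]
  8 → 9: |9-8| = 1, total = 1
  9 → 11: |11-9| = 2, total = 3
  11 → 12: |12-11| = 1, total = 4
  12 → 7: |7-12| = 5, total = 9
  7 → 6: |6-7| = 1, total = 10
  6 → 3: |3-6| = 3, total = 13
  3 → 1: |1-3| = 2, total = 15

Answer: 15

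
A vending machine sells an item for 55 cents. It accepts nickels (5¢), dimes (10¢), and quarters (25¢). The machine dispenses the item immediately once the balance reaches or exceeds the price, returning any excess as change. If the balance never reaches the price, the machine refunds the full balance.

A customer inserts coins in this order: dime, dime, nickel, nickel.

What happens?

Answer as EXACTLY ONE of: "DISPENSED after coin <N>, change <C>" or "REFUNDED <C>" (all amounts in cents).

Price: 55¢
Coin 1 (dime, 10¢): balance = 10¢
Coin 2 (dime, 10¢): balance = 20¢
Coin 3 (nickel, 5¢): balance = 25¢
Coin 4 (nickel, 5¢): balance = 30¢
All coins inserted, balance 30¢ < price 55¢ → REFUND 30¢

Answer: REFUNDED 30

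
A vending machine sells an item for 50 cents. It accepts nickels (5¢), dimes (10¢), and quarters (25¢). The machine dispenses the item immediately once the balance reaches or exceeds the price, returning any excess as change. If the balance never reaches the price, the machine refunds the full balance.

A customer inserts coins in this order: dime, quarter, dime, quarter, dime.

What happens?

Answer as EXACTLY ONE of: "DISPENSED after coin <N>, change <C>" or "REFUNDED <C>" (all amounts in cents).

Price: 50¢
Coin 1 (dime, 10¢): balance = 10¢
Coin 2 (quarter, 25¢): balance = 35¢
Coin 3 (dime, 10¢): balance = 45¢
Coin 4 (quarter, 25¢): balance = 70¢
  → balance >= price → DISPENSE, change = 70 - 50 = 20¢

Answer: DISPENSED after coin 4, change 20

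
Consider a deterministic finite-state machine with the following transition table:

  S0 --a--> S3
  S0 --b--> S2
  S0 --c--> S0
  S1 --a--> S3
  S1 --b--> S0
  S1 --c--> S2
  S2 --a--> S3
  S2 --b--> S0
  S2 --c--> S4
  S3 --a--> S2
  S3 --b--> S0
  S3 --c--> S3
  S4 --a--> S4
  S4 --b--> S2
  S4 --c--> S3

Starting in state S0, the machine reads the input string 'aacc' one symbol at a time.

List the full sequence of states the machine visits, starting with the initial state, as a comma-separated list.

Start: S0
  read 'a': S0 --a--> S3
  read 'a': S3 --a--> S2
  read 'c': S2 --c--> S4
  read 'c': S4 --c--> S3

Answer: S0, S3, S2, S4, S3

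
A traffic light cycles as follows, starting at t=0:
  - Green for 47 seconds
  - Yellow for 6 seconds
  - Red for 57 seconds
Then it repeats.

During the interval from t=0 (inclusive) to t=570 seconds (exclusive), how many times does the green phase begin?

Answer: 6

Derivation:
Cycle = 47+6+57 = 110s
green phase starts at t = k*110 + 0 for k=0,1,2,...
Need k*110+0 < 570 → k < 5.182
k ∈ {0, ..., 5} → 6 starts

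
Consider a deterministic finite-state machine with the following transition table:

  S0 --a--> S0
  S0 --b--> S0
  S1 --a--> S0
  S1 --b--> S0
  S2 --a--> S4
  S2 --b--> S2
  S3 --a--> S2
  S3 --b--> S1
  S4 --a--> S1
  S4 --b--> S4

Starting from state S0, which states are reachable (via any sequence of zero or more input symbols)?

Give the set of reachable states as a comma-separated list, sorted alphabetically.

Answer: S0

Derivation:
BFS from S0:
  visit S0: S0--a-->S0 (seen), S0--b-->S0 (seen)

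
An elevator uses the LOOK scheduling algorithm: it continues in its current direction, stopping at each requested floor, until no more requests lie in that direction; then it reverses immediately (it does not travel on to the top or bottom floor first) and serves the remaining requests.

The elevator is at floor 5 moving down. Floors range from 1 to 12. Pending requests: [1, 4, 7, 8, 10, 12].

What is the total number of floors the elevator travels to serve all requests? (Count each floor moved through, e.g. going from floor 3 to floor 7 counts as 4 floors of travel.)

Answer: 15

Derivation:
Start at floor 5 moving down, LOOK stop order: [4, 1, 7, 8, 10, 12]
  5 → 4: |4-5| = 1, total = 1
  4 → 1: |1-4| = 3, total = 4
  1 → 7: |7-1| = 6, total = 10
  7 → 8: |8-7| = 1, total = 11
  8 → 10: |10-8| = 2, total = 13
  10 → 12: |12-10| = 2, total = 15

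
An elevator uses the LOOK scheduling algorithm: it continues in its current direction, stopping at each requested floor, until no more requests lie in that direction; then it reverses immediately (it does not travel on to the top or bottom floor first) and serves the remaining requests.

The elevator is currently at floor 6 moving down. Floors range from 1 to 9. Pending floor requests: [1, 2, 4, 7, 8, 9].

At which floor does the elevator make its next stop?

Current floor: 6, direction: down
Requests above: [7, 8, 9]
Requests below: [1, 2, 4]
Moving down and requests lie below → nearest below is max([1, 2, 4]) = 4

Answer: 4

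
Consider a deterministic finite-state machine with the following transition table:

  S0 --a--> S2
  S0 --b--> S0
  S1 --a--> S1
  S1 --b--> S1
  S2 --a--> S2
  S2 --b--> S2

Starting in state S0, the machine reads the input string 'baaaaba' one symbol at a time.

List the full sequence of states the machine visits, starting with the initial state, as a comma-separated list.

Start: S0
  read 'b': S0 --b--> S0
  read 'a': S0 --a--> S2
  read 'a': S2 --a--> S2
  read 'a': S2 --a--> S2
  read 'a': S2 --a--> S2
  read 'b': S2 --b--> S2
  read 'a': S2 --a--> S2

Answer: S0, S0, S2, S2, S2, S2, S2, S2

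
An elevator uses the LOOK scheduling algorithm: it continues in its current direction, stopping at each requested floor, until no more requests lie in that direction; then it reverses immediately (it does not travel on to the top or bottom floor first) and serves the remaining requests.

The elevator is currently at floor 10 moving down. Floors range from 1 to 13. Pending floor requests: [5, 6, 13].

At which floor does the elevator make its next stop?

Current floor: 10, direction: down
Requests above: [13]
Requests below: [5, 6]
Moving down and requests lie below → nearest below is max([5, 6]) = 6

Answer: 6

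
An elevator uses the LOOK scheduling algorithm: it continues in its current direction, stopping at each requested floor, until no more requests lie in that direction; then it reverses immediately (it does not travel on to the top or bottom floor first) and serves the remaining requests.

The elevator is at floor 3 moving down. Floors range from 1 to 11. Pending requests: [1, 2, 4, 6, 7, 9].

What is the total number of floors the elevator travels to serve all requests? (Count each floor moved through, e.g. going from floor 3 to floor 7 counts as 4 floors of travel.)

Answer: 10

Derivation:
Start at floor 3 moving down, LOOK stop order: [2, 1, 4, 6, 7, 9]
  3 → 2: |2-3| = 1, total = 1
  2 → 1: |1-2| = 1, total = 2
  1 → 4: |4-1| = 3, total = 5
  4 → 6: |6-4| = 2, total = 7
  6 → 7: |7-6| = 1, total = 8
  7 → 9: |9-7| = 2, total = 10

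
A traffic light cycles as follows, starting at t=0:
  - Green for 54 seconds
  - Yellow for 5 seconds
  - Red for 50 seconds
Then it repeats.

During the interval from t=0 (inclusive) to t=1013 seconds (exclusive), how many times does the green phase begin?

Answer: 10

Derivation:
Cycle = 54+5+50 = 109s
green phase starts at t = k*109 + 0 for k=0,1,2,...
Need k*109+0 < 1013 → k < 9.294
k ∈ {0, ..., 9} → 10 starts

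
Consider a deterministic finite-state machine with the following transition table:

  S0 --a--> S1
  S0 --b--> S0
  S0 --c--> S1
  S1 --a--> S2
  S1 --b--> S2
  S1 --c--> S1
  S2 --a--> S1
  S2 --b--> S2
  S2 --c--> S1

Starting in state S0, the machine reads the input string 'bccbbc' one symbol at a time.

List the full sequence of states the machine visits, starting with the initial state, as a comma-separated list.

Start: S0
  read 'b': S0 --b--> S0
  read 'c': S0 --c--> S1
  read 'c': S1 --c--> S1
  read 'b': S1 --b--> S2
  read 'b': S2 --b--> S2
  read 'c': S2 --c--> S1

Answer: S0, S0, S1, S1, S2, S2, S1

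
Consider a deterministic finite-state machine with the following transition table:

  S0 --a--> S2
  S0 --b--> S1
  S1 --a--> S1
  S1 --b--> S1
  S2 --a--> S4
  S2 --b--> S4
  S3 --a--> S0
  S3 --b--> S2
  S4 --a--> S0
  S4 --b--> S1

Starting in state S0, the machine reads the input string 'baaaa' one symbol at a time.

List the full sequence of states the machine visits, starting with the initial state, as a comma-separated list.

Start: S0
  read 'b': S0 --b--> S1
  read 'a': S1 --a--> S1
  read 'a': S1 --a--> S1
  read 'a': S1 --a--> S1
  read 'a': S1 --a--> S1

Answer: S0, S1, S1, S1, S1, S1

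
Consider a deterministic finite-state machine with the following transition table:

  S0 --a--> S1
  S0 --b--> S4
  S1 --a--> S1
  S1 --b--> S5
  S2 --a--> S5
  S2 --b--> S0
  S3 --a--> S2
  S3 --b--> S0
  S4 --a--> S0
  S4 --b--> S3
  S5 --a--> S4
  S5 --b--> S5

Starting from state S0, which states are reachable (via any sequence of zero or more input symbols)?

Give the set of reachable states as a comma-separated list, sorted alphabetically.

BFS from S0:
  visit S0: S0--a-->S1 (new), S0--b-->S4 (new)
  visit S1: S1--a-->S1 (seen), S1--b-->S5 (new)
  visit S4: S4--a-->S0 (seen), S4--b-->S3 (new)
  visit S5: S5--a-->S4 (seen), S5--b-->S5 (seen)
  visit S3: S3--a-->S2 (new), S3--b-->S0 (seen)
  visit S2: S2--a-->S5 (seen), S2--b-->S0 (seen)

Answer: S0, S1, S2, S3, S4, S5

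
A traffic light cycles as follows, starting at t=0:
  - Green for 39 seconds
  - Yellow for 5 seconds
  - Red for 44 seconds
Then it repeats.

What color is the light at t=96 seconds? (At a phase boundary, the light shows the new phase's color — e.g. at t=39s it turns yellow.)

Answer: green

Derivation:
Cycle length = 39 + 5 + 44 = 88s
t = 96, phase_t = 96 mod 88 = 8
8 < 39 (green end) → GREEN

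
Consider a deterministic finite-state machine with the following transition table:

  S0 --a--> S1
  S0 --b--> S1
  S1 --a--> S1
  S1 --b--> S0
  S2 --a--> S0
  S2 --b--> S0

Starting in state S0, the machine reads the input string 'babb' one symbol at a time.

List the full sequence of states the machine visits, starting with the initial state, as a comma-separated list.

Start: S0
  read 'b': S0 --b--> S1
  read 'a': S1 --a--> S1
  read 'b': S1 --b--> S0
  read 'b': S0 --b--> S1

Answer: S0, S1, S1, S0, S1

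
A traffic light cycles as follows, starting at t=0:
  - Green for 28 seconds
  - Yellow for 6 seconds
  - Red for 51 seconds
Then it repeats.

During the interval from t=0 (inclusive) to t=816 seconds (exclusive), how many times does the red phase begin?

Answer: 10

Derivation:
Cycle = 28+6+51 = 85s
red phase starts at t = k*85 + 34 for k=0,1,2,...
Need k*85+34 < 816 → k < 9.200
k ∈ {0, ..., 9} → 10 starts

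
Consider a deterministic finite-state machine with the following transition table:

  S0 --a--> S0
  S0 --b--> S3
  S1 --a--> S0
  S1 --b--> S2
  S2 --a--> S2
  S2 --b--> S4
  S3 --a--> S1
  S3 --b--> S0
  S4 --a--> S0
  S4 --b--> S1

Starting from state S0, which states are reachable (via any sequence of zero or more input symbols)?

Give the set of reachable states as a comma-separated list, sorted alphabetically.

Answer: S0, S1, S2, S3, S4

Derivation:
BFS from S0:
  visit S0: S0--a-->S0 (seen), S0--b-->S3 (new)
  visit S3: S3--a-->S1 (new), S3--b-->S0 (seen)
  visit S1: S1--a-->S0 (seen), S1--b-->S2 (new)
  visit S2: S2--a-->S2 (seen), S2--b-->S4 (new)
  visit S4: S4--a-->S0 (seen), S4--b-->S1 (seen)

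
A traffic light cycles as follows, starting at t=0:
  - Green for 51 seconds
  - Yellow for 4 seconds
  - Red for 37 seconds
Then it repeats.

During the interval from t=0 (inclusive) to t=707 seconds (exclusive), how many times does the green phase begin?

Cycle = 51+4+37 = 92s
green phase starts at t = k*92 + 0 for k=0,1,2,...
Need k*92+0 < 707 → k < 7.685
k ∈ {0, ..., 7} → 8 starts

Answer: 8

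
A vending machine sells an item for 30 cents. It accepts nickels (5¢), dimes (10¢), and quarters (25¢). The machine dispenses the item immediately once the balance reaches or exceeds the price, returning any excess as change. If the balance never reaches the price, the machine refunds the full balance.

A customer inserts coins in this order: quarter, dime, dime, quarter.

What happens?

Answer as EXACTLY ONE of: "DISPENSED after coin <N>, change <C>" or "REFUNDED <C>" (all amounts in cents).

Answer: DISPENSED after coin 2, change 5

Derivation:
Price: 30¢
Coin 1 (quarter, 25¢): balance = 25¢
Coin 2 (dime, 10¢): balance = 35¢
  → balance >= price → DISPENSE, change = 35 - 30 = 5¢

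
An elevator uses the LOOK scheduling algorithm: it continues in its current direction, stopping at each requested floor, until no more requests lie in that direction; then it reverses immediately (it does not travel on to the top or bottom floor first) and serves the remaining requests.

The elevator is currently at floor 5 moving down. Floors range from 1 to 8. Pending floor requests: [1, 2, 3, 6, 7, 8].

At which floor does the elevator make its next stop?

Answer: 3

Derivation:
Current floor: 5, direction: down
Requests above: [6, 7, 8]
Requests below: [1, 2, 3]
Moving down and requests lie below → nearest below is max([1, 2, 3]) = 3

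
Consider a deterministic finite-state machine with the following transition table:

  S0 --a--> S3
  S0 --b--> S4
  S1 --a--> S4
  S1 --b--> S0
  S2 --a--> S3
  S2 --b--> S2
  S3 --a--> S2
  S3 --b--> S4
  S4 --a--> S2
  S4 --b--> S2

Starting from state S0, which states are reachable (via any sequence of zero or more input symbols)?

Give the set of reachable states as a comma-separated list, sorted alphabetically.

Answer: S0, S2, S3, S4

Derivation:
BFS from S0:
  visit S0: S0--a-->S3 (new), S0--b-->S4 (new)
  visit S3: S3--a-->S2 (new), S3--b-->S4 (seen)
  visit S4: S4--a-->S2 (seen), S4--b-->S2 (seen)
  visit S2: S2--a-->S3 (seen), S2--b-->S2 (seen)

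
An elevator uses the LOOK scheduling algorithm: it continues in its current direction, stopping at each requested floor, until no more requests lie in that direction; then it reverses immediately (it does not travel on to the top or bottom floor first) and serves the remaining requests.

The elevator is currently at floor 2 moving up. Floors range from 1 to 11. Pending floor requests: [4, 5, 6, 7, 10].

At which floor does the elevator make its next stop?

Answer: 4

Derivation:
Current floor: 2, direction: up
Requests above: [4, 5, 6, 7, 10]
Requests below: []
Moving up and requests lie above → nearest above is min([4, 5, 6, 7, 10]) = 4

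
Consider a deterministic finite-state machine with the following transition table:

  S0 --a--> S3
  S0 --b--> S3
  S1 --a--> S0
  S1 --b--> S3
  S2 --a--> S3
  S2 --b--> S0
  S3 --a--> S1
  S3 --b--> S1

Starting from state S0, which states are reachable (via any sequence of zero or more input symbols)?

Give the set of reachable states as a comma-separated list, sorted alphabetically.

BFS from S0:
  visit S0: S0--a-->S3 (new), S0--b-->S3 (seen)
  visit S3: S3--a-->S1 (new), S3--b-->S1 (seen)
  visit S1: S1--a-->S0 (seen), S1--b-->S3 (seen)

Answer: S0, S1, S3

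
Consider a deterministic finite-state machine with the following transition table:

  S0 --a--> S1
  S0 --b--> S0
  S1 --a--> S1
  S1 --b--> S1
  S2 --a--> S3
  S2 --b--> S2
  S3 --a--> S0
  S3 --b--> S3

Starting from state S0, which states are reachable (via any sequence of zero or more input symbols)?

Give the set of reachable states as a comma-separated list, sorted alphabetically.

BFS from S0:
  visit S0: S0--a-->S1 (new), S0--b-->S0 (seen)
  visit S1: S1--a-->S1 (seen), S1--b-->S1 (seen)

Answer: S0, S1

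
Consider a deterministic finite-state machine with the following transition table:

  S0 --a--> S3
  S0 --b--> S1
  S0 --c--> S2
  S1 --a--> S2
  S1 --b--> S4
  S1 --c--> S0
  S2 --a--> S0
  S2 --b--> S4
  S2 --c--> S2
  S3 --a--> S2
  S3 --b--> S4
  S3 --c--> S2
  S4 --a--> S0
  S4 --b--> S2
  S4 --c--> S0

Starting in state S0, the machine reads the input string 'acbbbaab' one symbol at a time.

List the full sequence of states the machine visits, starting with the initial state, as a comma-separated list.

Answer: S0, S3, S2, S4, S2, S4, S0, S3, S4

Derivation:
Start: S0
  read 'a': S0 --a--> S3
  read 'c': S3 --c--> S2
  read 'b': S2 --b--> S4
  read 'b': S4 --b--> S2
  read 'b': S2 --b--> S4
  read 'a': S4 --a--> S0
  read 'a': S0 --a--> S3
  read 'b': S3 --b--> S4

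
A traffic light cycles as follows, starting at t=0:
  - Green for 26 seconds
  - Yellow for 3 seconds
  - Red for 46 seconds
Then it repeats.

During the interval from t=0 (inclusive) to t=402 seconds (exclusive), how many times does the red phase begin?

Cycle = 26+3+46 = 75s
red phase starts at t = k*75 + 29 for k=0,1,2,...
Need k*75+29 < 402 → k < 4.973
k ∈ {0, ..., 4} → 5 starts

Answer: 5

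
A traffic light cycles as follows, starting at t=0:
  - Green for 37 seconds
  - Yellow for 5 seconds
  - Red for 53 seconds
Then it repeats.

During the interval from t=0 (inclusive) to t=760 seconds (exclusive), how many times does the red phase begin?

Answer: 8

Derivation:
Cycle = 37+5+53 = 95s
red phase starts at t = k*95 + 42 for k=0,1,2,...
Need k*95+42 < 760 → k < 7.558
k ∈ {0, ..., 7} → 8 starts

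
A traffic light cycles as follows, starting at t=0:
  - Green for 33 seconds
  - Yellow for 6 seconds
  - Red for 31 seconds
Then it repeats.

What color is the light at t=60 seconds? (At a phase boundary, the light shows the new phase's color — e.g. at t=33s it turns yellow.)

Answer: red

Derivation:
Cycle length = 33 + 6 + 31 = 70s
t = 60, phase_t = 60 mod 70 = 60
60 >= 39 → RED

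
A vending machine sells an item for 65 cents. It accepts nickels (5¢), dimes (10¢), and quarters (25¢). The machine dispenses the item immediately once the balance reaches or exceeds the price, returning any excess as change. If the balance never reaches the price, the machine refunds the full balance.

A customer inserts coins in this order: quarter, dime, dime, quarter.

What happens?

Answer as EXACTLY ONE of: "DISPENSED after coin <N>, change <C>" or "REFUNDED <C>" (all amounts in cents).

Price: 65¢
Coin 1 (quarter, 25¢): balance = 25¢
Coin 2 (dime, 10¢): balance = 35¢
Coin 3 (dime, 10¢): balance = 45¢
Coin 4 (quarter, 25¢): balance = 70¢
  → balance >= price → DISPENSE, change = 70 - 65 = 5¢

Answer: DISPENSED after coin 4, change 5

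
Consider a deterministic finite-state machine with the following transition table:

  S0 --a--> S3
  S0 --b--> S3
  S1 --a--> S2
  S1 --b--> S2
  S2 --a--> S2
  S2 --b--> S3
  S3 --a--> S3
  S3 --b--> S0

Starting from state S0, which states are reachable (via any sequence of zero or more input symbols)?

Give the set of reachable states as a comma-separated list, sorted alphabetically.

Answer: S0, S3

Derivation:
BFS from S0:
  visit S0: S0--a-->S3 (new), S0--b-->S3 (seen)
  visit S3: S3--a-->S3 (seen), S3--b-->S0 (seen)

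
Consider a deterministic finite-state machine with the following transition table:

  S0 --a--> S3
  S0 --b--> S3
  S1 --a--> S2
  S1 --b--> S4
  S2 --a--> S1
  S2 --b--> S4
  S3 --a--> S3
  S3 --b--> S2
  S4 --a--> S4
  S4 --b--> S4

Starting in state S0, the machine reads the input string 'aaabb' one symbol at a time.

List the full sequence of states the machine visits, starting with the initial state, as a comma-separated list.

Answer: S0, S3, S3, S3, S2, S4

Derivation:
Start: S0
  read 'a': S0 --a--> S3
  read 'a': S3 --a--> S3
  read 'a': S3 --a--> S3
  read 'b': S3 --b--> S2
  read 'b': S2 --b--> S4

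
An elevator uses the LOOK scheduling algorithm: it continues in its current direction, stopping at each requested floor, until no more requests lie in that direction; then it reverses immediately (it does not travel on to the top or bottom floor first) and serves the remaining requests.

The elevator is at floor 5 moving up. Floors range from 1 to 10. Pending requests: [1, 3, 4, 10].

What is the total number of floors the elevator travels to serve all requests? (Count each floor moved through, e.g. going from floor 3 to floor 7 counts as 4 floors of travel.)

Answer: 14

Derivation:
Start at floor 5 moving up, LOOK stop order: [10, 4, 3, 1]
  5 → 10: |10-5| = 5, total = 5
  10 → 4: |4-10| = 6, total = 11
  4 → 3: |3-4| = 1, total = 12
  3 → 1: |1-3| = 2, total = 14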